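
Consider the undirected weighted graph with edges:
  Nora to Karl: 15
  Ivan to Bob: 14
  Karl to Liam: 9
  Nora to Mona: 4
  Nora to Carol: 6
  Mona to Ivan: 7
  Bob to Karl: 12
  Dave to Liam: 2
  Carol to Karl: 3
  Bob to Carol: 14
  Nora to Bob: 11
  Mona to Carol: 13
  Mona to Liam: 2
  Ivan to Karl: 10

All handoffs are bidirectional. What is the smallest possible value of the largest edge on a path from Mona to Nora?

Comparing a few candidate routes:
Mona → Ivan → Karl → Carol → Nora: max(7, 10, 3, 6) = 10
Mona → Nora: max(4) = 4
Mona → Liam → Karl → Carol → Nora: max(2, 9, 3, 6) = 9
The minimum achievable maximum is 4.

4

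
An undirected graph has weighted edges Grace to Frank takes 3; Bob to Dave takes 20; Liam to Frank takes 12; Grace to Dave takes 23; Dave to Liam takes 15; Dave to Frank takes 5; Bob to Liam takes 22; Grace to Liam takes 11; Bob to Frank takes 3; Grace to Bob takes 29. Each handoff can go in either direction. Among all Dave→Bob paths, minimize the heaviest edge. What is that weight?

5

Comparing a few candidate routes:
Dave-Liam-Grace-Frank-Bob: max(15, 11, 3, 3) = 15
Dave-Frank-Bob: max(5, 3) = 5
Dave-Bob: max(20) = 20
Dave-Liam-Frank-Bob: max(15, 12, 3) = 15
Smallest bottleneck: 5.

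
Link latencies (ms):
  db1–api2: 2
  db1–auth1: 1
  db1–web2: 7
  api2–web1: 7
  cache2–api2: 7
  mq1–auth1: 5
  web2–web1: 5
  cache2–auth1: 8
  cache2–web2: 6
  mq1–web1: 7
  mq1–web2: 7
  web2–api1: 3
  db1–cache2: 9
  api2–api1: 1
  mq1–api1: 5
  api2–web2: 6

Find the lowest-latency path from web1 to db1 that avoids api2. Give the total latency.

12

Some routes from web1 to db1 avoiding api2:
web1 - web2 - db1: 5 + 7 = 12
web1 - web2 - mq1 - auth1 - db1: 5 + 7 + 5 + 1 = 18
web1 - mq1 - auth1 - db1: 7 + 5 + 1 = 13
The minimum is 12 ms.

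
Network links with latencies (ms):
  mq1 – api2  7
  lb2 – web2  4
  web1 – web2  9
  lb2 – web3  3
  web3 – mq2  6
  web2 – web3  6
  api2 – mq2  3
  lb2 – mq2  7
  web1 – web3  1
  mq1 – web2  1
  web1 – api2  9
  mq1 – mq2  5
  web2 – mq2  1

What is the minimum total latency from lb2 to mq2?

5

A few of the lb2→mq2 routes:
lb2 - web3 - web2 - mq2: 3 + 6 + 1 = 10
lb2 - web2 - mq1 - mq2: 4 + 1 + 5 = 10
lb2 - web3 - mq2: 3 + 6 = 9
lb2 - web2 - mq2: 4 + 1 = 5
lb2 - mq2: 7
lb2 - web3 - web1 - web2 - mq2: 3 + 1 + 9 + 1 = 14
The minimum is 5 ms.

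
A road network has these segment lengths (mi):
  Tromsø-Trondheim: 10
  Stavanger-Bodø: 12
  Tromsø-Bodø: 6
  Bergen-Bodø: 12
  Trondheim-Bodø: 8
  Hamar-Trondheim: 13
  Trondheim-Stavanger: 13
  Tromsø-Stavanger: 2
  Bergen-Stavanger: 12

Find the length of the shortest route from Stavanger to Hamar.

25

Checking several routes:
Stavanger -> Tromsø -> Trondheim -> Hamar: 2 + 10 + 13 = 25
Stavanger -> Tromsø -> Bodø -> Trondheim -> Hamar: 2 + 6 + 8 + 13 = 29
Stavanger -> Bodø -> Trondheim -> Hamar: 12 + 8 + 13 = 33
Stavanger -> Trondheim -> Hamar: 13 + 13 = 26
Best route has total 25 mi.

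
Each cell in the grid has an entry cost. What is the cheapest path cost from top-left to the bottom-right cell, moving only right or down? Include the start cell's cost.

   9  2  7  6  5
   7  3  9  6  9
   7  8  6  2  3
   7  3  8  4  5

38

Cheapest: (0,0) → (0,1) → (1,1) → (2,1) → (2,2) → (2,3) → (2,4) → (3,4)
  9 + 2 + 3 + 8 + 6 + 2 + 3 + 5 = 38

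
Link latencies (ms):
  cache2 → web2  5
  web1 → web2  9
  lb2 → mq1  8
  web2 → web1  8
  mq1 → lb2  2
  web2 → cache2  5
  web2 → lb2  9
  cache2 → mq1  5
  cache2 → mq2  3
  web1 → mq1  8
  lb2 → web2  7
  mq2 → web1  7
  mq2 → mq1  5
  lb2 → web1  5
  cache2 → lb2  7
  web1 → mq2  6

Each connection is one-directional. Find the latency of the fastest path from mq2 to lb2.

Candidate routes:
mq2 -> web1 -> web2 -> cache2 -> lb2: 7 + 9 + 5 + 7 = 28
mq2 -> web1 -> mq1 -> lb2: 7 + 8 + 2 = 17
mq2 -> mq1 -> lb2: 5 + 2 = 7
mq2 -> web1 -> web2 -> lb2: 7 + 9 + 9 = 25
mq2 -> web1 -> web2 -> cache2 -> mq1 -> lb2: 7 + 9 + 5 + 5 + 2 = 28
Best route has total 7 ms.

7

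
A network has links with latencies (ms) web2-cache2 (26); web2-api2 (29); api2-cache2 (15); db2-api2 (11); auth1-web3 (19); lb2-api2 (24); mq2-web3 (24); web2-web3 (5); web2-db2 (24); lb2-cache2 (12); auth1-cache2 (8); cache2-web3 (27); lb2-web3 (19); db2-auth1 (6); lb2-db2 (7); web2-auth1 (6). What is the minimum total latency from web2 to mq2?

Comparing a few candidate routes:
web2-auth1-db2-lb2-web3-mq2: 6 + 6 + 7 + 19 + 24 = 62
web2-auth1-web3-mq2: 6 + 19 + 24 = 49
web2-auth1-cache2-web3-mq2: 6 + 8 + 27 + 24 = 65
web2-db2-auth1-web3-mq2: 24 + 6 + 19 + 24 = 73
web2-auth1-cache2-lb2-web3-mq2: 6 + 8 + 12 + 19 + 24 = 69
web2-web3-mq2: 5 + 24 = 29
Shortest: 29 ms.

29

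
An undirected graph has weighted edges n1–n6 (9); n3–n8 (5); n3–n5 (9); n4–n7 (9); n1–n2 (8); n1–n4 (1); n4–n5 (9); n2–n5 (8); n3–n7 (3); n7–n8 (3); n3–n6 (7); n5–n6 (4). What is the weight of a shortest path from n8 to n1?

13

A few of the n8→n1 routes:
n8→n3→n6→n1: 5 + 7 + 9 = 21
n8→n7→n3→n5→n4→n1: 3 + 3 + 9 + 9 + 1 = 25
n8→n3→n7→n4→n1: 5 + 3 + 9 + 1 = 18
n8→n7→n4→n1: 3 + 9 + 1 = 13
n8→n7→n3→n6→n1: 3 + 3 + 7 + 9 = 22
n8→n3→n5→n4→n1: 5 + 9 + 9 + 1 = 24
The minimum is 13.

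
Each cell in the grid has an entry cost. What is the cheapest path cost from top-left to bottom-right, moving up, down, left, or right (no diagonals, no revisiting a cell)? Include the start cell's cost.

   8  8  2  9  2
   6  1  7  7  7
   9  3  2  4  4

Cheapest: r0c0 -> r1c0 -> r1c1 -> r2c1 -> r2c2 -> r2c3 -> r2c4
  8 + 6 + 1 + 3 + 2 + 4 + 4 = 28

28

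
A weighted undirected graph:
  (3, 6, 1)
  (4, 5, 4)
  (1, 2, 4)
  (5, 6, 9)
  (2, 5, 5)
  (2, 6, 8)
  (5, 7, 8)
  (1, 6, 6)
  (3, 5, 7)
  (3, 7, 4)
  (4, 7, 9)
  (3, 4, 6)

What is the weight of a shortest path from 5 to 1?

9

Some routes from 5 to 1:
5 - 3 - 6 - 1: 7 + 1 + 6 = 14
5 - 2 - 1: 5 + 4 = 9
5 - 6 - 1: 9 + 6 = 15
Best route has total 9.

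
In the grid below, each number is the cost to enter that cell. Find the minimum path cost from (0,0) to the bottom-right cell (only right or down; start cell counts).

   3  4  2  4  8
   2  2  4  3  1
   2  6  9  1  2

17

Take r0c0→r1c0→r1c1→r1c2→r1c3→r1c4→r2c4 for a total of 3 + 2 + 2 + 4 + 3 + 1 + 2 = 17.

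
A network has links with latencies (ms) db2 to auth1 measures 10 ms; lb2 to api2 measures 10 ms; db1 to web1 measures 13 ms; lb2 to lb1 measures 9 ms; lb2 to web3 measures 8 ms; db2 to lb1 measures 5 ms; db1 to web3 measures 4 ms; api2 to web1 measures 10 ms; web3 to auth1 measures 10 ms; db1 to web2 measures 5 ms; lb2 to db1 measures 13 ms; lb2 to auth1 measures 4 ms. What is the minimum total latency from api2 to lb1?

A few of the api2→lb1 routes:
api2 - lb2 - web3 - auth1 - db2 - lb1: 10 + 8 + 10 + 10 + 5 = 43
api2 - lb2 - auth1 - db2 - lb1: 10 + 4 + 10 + 5 = 29
api2 - web1 - db1 - web3 - lb2 - lb1: 10 + 13 + 4 + 8 + 9 = 44
api2 - lb2 - lb1: 10 + 9 = 19
The minimum is 19 ms.

19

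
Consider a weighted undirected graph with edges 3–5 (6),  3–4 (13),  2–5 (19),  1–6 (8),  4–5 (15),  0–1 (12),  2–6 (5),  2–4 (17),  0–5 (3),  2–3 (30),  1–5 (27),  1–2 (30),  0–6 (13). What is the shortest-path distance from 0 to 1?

12

Comparing a few candidate routes:
0 - 5 - 1: 3 + 27 = 30
0 - 6 - 1: 13 + 8 = 21
0 - 1: 12
Shortest: 12.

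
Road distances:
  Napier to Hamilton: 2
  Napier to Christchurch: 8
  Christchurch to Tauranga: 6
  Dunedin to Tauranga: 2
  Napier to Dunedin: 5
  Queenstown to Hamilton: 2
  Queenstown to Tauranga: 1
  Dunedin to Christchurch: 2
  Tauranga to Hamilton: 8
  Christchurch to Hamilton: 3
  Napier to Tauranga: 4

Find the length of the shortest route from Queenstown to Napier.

4

Some routes from Queenstown to Napier:
Queenstown-Hamilton-Napier: 2 + 2 = 4
Queenstown-Tauranga-Napier: 1 + 4 = 5
Queenstown-Tauranga-Dunedin-Napier: 1 + 2 + 5 = 8
The minimum is 4.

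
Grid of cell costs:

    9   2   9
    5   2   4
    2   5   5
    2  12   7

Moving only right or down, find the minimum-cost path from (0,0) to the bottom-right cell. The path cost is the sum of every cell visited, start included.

Path r0c0 -> r0c1 -> r1c1 -> r1c2 -> r2c2 -> r3c2: 9 + 2 + 2 + 4 + 5 + 7 = 29.
(Top row then right column would cost 36.)

29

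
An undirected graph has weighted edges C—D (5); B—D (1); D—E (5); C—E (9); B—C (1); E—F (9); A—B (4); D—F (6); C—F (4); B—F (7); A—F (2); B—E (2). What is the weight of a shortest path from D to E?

3

A few of the D→E routes:
D - B - C - E: 1 + 1 + 9 = 11
D - E: 5
D - C - E: 5 + 9 = 14
D - F - C - B - E: 6 + 4 + 1 + 2 = 13
D - B - E: 1 + 2 = 3
D - C - B - E: 5 + 1 + 2 = 8
Best route has total 3.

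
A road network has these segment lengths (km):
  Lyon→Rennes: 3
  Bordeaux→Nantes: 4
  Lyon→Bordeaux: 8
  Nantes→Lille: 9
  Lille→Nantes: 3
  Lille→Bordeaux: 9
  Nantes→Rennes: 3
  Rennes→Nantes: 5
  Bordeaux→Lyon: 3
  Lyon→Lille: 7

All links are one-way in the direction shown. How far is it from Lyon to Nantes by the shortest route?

Candidate routes:
Lyon → Lille → Nantes: 7 + 3 = 10
Lyon → Lille → Bordeaux → Nantes: 7 + 9 + 4 = 20
Lyon → Rennes → Nantes: 3 + 5 = 8
Lyon → Bordeaux → Nantes: 8 + 4 = 12
Best route has total 8 km.

8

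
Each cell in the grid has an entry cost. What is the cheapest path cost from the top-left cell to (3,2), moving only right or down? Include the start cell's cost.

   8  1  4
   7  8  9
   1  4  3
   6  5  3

Path [0,0] [1,0] [2,0] [2,1] [2,2] [3,2]: 8 + 7 + 1 + 4 + 3 + 3 = 26.
For comparison, the top-then-right route costs 28.

26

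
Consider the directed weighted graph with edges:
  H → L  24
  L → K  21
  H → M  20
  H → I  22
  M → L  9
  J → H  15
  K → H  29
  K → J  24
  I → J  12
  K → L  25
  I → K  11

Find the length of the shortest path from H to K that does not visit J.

33

Routes from H to K avoiding J:
H→I→K: 22 + 11 = 33
H→M→L→K: 20 + 9 + 21 = 50
H→L→K: 24 + 21 = 45
The minimum is 33.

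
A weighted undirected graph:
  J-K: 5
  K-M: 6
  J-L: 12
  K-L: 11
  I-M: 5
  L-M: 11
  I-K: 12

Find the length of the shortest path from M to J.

11

Paths from M to J:
M - L - K - J: 11 + 11 + 5 = 27
M - K - J: 6 + 5 = 11
M - I - K - J: 5 + 12 + 5 = 22
M - I - K - L - J: 5 + 12 + 11 + 12 = 40
M - L - J: 11 + 12 = 23
M - K - L - J: 6 + 11 + 12 = 29
Best route has total 11.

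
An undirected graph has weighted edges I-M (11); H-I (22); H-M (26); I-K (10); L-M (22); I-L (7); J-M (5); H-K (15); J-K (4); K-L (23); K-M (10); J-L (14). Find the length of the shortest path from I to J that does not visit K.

Paths from I to J avoiding K:
I-L-J: 7 + 14 = 21
I-M-J: 11 + 5 = 16
I-H-M-L-J: 22 + 26 + 22 + 14 = 84
I-M-L-J: 11 + 22 + 14 = 47
I-H-M-J: 22 + 26 + 5 = 53
I-L-M-J: 7 + 22 + 5 = 34
Best route has total 16.

16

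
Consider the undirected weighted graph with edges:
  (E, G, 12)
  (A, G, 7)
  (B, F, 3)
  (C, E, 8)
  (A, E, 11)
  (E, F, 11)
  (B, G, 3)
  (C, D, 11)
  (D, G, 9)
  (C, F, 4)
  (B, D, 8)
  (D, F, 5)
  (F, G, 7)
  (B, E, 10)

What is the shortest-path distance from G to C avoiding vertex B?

11

Some routes from G to C avoiding B:
G - E - C: 12 + 8 = 20
G - D - C: 9 + 11 = 20
G - D - F - C: 9 + 5 + 4 = 18
G - F - C: 7 + 4 = 11
Best route has total 11.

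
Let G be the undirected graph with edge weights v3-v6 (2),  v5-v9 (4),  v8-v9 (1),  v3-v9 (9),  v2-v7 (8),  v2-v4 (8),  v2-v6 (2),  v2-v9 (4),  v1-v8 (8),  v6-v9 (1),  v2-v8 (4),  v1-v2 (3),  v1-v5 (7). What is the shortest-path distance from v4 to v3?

Checking several routes:
v4-v2-v6-v3: 8 + 2 + 2 = 12
v4-v2-v6-v9-v3: 8 + 2 + 1 + 9 = 20
v4-v2-v9-v6-v3: 8 + 4 + 1 + 2 = 15
v4-v2-v8-v9-v3: 8 + 4 + 1 + 9 = 22
v4-v2-v9-v3: 8 + 4 + 9 = 21
v4-v2-v8-v9-v6-v3: 8 + 4 + 1 + 1 + 2 = 16
Best route has total 12.

12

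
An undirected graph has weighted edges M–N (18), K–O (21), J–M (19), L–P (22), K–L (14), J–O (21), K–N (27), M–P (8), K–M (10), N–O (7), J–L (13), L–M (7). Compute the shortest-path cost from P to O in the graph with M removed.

Paths from P to O avoiding M:
P - L - K - N - O: 22 + 14 + 27 + 7 = 70
P - L - K - O: 22 + 14 + 21 = 57
P - L - J - O: 22 + 13 + 21 = 56
Shortest: 56.

56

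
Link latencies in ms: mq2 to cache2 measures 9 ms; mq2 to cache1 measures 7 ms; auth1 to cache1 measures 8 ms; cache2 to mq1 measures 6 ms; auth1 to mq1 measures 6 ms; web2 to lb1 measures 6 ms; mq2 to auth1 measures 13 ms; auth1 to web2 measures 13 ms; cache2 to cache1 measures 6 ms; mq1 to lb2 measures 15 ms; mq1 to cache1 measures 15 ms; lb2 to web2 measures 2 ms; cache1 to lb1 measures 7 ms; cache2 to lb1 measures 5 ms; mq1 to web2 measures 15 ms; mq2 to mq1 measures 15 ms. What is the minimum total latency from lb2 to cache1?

15

Some routes from lb2 to cache1:
lb2 - web2 - lb1 - cache2 - cache1: 2 + 6 + 5 + 6 = 19
lb2 - web2 - auth1 - cache1: 2 + 13 + 8 = 23
lb2 - web2 - lb1 - cache1: 2 + 6 + 7 = 15
Shortest: 15 ms.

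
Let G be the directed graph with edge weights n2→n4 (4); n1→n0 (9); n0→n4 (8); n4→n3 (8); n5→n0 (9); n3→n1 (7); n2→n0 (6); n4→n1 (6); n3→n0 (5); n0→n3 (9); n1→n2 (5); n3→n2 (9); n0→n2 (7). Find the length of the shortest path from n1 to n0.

Candidate routes:
n1 -> n2 -> n0: 5 + 6 = 11
n1 -> n0: 9
n1 -> n2 -> n4 -> n3 -> n0: 5 + 4 + 8 + 5 = 22
The minimum is 9.

9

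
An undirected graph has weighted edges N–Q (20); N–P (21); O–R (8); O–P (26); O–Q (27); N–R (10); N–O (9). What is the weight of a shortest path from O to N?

9

Checking several routes:
O-Q-N: 27 + 20 = 47
O-R-N: 8 + 10 = 18
O-N: 9
The minimum is 9.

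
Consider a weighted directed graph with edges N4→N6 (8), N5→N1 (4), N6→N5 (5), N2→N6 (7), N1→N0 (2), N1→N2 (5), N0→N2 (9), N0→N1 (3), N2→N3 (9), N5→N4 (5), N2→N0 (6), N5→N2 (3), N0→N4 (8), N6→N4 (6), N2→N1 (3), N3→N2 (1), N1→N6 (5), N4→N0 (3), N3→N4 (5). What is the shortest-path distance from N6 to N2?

Some routes from N6 to N2:
N6 → N5 → N1 → N0 → N2: 5 + 4 + 2 + 9 = 20
N6 → N4 → N0 → N2: 6 + 3 + 9 = 18
N6 → N4 → N0 → N1 → N2: 6 + 3 + 3 + 5 = 17
N6 → N5 → N1 → N2: 5 + 4 + 5 = 14
N6 → N5 → N4 → N0 → N1 → N2: 5 + 5 + 3 + 3 + 5 = 21
N6 → N5 → N2: 5 + 3 = 8
Shortest: 8.

8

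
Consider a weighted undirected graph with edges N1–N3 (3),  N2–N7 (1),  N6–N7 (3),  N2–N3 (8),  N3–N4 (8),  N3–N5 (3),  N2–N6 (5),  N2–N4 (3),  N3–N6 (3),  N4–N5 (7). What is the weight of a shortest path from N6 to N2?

Comparing a few candidate routes:
N6 - N2: 5
N6 - N7 - N2: 3 + 1 = 4
N6 - N3 - N2: 3 + 8 = 11
Shortest: 4.

4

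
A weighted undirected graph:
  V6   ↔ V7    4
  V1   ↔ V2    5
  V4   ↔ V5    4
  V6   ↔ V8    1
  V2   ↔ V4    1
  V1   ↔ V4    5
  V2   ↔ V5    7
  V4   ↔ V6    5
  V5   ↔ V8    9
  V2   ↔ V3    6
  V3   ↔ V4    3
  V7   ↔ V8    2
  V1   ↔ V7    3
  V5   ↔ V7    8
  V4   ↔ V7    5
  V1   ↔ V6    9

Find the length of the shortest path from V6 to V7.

A few of the V6→V7 routes:
V6→V1→V7: 9 + 3 = 12
V6→V7: 4
V6→V8→V7: 1 + 2 = 3
V6→V4→V7: 5 + 5 = 10
Shortest: 3.

3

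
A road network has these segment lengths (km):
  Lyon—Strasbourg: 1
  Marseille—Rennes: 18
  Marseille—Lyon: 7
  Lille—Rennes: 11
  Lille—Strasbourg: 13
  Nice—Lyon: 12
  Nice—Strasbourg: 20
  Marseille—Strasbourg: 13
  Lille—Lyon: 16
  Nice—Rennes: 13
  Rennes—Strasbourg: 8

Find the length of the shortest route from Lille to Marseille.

A few of the Lille→Marseille routes:
Lille → Lyon → Marseille: 16 + 7 = 23
Lille → Strasbourg → Marseille: 13 + 13 = 26
Lille → Strasbourg → Lyon → Marseille: 13 + 1 + 7 = 21
Lille → Rennes → Strasbourg → Lyon → Marseille: 11 + 8 + 1 + 7 = 27
Lille → Rennes → Marseille: 11 + 18 = 29
Shortest: 21 km.

21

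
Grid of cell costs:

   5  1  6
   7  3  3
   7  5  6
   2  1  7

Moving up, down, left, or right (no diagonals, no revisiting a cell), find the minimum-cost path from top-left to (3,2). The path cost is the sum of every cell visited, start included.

22

Cheapest: [0,0] → [0,1] → [1,1] → [2,1] → [3,1] → [3,2]
  5 + 1 + 3 + 5 + 1 + 7 = 22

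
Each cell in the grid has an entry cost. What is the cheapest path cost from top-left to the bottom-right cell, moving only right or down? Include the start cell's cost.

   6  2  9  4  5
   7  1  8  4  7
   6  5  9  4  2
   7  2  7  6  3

30

One optimal route is [0,0] → [0,1] → [1,1] → [1,2] → [1,3] → [2,3] → [2,4] → [3,4].
Its cost is 6 + 2 + 1 + 8 + 4 + 4 + 2 + 3 = 30.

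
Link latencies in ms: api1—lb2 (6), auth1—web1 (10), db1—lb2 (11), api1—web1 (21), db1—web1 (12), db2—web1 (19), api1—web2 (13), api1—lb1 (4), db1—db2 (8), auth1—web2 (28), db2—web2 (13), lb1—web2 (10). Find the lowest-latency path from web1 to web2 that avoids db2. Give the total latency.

34

Comparing a few candidate routes:
web1 -> api1 -> lb1 -> web2: 21 + 4 + 10 = 35
web1 -> auth1 -> web2: 10 + 28 = 38
web1 -> api1 -> web2: 21 + 13 = 34
Best route has total 34 ms.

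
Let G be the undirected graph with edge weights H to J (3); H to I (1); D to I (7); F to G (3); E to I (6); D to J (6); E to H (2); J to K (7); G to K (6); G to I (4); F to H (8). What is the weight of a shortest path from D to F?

14

Some routes from D to F:
D→J→H→F: 6 + 3 + 8 = 17
D→I→G→F: 7 + 4 + 3 = 14
D→I→H→F: 7 + 1 + 8 = 16
D→J→H→I→G→F: 6 + 3 + 1 + 4 + 3 = 17
Shortest: 14.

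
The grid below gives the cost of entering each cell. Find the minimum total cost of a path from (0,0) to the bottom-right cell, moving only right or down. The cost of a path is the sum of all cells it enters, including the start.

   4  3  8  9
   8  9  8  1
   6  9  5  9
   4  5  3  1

Path (0,0)→(1,0)→(2,0)→(3,0)→(3,1)→(3,2)→(3,3): 4 + 8 + 6 + 4 + 5 + 3 + 1 = 31.

31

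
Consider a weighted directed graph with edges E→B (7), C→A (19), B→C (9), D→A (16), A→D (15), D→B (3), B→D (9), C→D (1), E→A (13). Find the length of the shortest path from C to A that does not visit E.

Candidate routes:
C - D - A: 1 + 16 = 17
C - A: 19
Best route has total 17.

17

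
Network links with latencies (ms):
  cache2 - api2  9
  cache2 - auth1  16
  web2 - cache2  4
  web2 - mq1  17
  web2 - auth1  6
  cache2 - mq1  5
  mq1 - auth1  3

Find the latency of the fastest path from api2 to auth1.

Some routes from api2 to auth1:
api2 - cache2 - web2 - mq1 - auth1: 9 + 4 + 17 + 3 = 33
api2 - cache2 - web2 - auth1: 9 + 4 + 6 = 19
api2 - cache2 - auth1: 9 + 16 = 25
api2 - cache2 - mq1 - auth1: 9 + 5 + 3 = 17
The minimum is 17 ms.

17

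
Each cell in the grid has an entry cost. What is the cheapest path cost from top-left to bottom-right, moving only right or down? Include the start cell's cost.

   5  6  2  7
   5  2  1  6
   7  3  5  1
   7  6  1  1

20

Cheapest: (0,0) → (1,0) → (1,1) → (1,2) → (2,2) → (2,3) → (3,3)
  5 + 5 + 2 + 1 + 5 + 1 + 1 = 20
For comparison, the top-then-right route costs 28.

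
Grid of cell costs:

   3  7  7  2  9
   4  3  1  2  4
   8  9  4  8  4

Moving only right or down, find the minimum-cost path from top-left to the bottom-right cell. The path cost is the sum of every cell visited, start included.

21

Best path: (0,0) -> (1,0) -> (1,1) -> (1,2) -> (1,3) -> (1,4) -> (2,4)
Cost: 3 + 4 + 3 + 1 + 2 + 4 + 4 = 21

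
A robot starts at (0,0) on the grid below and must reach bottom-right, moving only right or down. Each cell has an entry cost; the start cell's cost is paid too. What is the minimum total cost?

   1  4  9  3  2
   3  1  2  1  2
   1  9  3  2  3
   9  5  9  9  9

22

One optimal route is [0,0] → [1,0] → [1,1] → [1,2] → [1,3] → [1,4] → [2,4] → [3,4].
Its cost is 1 + 3 + 1 + 2 + 1 + 2 + 3 + 9 = 22.
For comparison, the top-then-right route costs 33.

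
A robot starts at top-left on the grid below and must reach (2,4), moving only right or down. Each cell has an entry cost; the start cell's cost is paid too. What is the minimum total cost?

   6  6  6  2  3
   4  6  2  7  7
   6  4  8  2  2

Best path: [0,0] -> [1,0] -> [1,1] -> [1,2] -> [1,3] -> [2,3] -> [2,4]
Cost: 6 + 4 + 6 + 2 + 7 + 2 + 2 = 29
For comparison, the top-then-right route costs 32.

29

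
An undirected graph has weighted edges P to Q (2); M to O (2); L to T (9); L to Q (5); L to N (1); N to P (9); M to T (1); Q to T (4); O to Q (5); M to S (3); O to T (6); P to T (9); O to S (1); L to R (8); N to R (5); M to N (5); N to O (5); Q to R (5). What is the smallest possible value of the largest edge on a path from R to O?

Checking several routes:
R -> Q -> O: max(5, 5) = 5
R -> Q -> T -> M -> O: max(5, 4, 1, 2) = 5
R -> Q -> T -> M -> N -> O: max(5, 4, 1, 5, 5) = 5
R -> Q -> T -> M -> S -> O: max(5, 4, 1, 3, 1) = 5
Best route has worst link 5.

5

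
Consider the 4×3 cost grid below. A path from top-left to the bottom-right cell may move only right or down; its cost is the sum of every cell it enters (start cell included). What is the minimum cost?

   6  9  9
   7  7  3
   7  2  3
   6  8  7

32

Take (0,0) -> (1,0) -> (1,1) -> (2,1) -> (2,2) -> (3,2) for a total of 6 + 7 + 7 + 2 + 3 + 7 = 32.
(Top row then right column would cost 37.)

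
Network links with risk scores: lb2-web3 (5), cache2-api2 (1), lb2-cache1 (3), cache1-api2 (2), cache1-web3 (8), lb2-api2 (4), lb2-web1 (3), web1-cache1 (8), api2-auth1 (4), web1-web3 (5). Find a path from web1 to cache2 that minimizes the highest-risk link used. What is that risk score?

3

A few of the web1→cache2 routes:
web1 -> lb2 -> api2 -> cache2: max(3, 4, 1) = 4
web1 -> lb2 -> cache1 -> api2 -> cache2: max(3, 3, 2, 1) = 3
web1 -> web3 -> cache1 -> lb2 -> api2 -> cache2: max(5, 8, 3, 4, 1) = 8
web1 -> web3 -> lb2 -> api2 -> cache2: max(5, 5, 4, 1) = 5
web1 -> web3 -> lb2 -> cache1 -> api2 -> cache2: max(5, 5, 3, 2, 1) = 5
The minimum achievable maximum is 3.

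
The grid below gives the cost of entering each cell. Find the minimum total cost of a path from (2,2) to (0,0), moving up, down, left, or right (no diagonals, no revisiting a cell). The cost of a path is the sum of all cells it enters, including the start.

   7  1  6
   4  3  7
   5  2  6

Path r2c2 → r2c1 → r1c1 → r0c1 → r0c0: 6 + 2 + 3 + 1 + 7 = 19.

19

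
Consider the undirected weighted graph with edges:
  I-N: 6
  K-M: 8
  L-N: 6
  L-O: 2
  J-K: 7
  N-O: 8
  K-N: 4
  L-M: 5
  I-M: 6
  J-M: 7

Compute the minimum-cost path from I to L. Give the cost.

Comparing a few candidate routes:
I→N→L: 6 + 6 = 12
I→M→L: 6 + 5 = 11
I→N→K→M→L: 6 + 4 + 8 + 5 = 23
I→N→O→L: 6 + 8 + 2 = 16
I→M→K→N→L: 6 + 8 + 4 + 6 = 24
The minimum is 11.

11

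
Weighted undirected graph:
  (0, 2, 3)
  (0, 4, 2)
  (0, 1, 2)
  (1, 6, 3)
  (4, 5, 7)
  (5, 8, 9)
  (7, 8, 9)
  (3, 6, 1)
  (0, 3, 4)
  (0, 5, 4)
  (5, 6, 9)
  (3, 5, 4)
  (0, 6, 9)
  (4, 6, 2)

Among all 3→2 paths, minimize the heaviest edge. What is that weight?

3

Comparing a few candidate routes:
3→6→1→0→2: max(1, 3, 2, 3) = 3
3→5→0→2: max(4, 4, 3) = 4
3→0→2: max(4, 3) = 4
3→6→4→5→0→2: max(1, 2, 7, 4, 3) = 7
3→6→4→0→2: max(1, 2, 2, 3) = 3
The minimum achievable maximum is 3.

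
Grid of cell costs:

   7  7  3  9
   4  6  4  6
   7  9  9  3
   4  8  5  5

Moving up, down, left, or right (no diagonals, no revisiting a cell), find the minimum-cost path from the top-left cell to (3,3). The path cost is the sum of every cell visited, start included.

Best path: (0,0)→(0,1)→(0,2)→(1,2)→(1,3)→(2,3)→(3,3)
Cost: 7 + 7 + 3 + 4 + 6 + 3 + 5 = 35

35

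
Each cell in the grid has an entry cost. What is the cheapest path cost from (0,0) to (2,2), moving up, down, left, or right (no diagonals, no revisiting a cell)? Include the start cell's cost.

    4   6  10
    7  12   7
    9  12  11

Cheapest: [0,0] [0,1] [0,2] [1,2] [2,2]
  4 + 6 + 10 + 7 + 11 = 38

38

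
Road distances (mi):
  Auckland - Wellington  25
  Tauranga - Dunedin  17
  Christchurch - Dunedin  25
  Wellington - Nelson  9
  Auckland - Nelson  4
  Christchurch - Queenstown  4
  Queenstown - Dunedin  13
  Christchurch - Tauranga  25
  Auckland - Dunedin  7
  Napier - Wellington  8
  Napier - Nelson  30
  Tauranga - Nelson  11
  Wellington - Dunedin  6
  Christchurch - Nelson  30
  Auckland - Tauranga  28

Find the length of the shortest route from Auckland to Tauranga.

Checking several routes:
Auckland -> Dunedin -> Wellington -> Nelson -> Tauranga: 7 + 6 + 9 + 11 = 33
Auckland -> Nelson -> Tauranga: 4 + 11 = 15
Auckland -> Dunedin -> Tauranga: 7 + 17 = 24
Auckland -> Tauranga: 28
Best route has total 15 mi.

15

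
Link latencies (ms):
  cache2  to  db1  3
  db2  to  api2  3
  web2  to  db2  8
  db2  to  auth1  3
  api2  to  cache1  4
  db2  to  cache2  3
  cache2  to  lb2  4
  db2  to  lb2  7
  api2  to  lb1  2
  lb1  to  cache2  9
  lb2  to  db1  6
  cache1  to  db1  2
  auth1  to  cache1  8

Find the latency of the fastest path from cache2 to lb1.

8

A few of the cache2→lb1 routes:
cache2 - db1 - cache1 - api2 - lb1: 3 + 2 + 4 + 2 = 11
cache2 - lb1: 9
cache2 - db2 - auth1 - cache1 - api2 - lb1: 3 + 3 + 8 + 4 + 2 = 20
cache2 - lb2 - db1 - cache1 - api2 - lb1: 4 + 6 + 2 + 4 + 2 = 18
cache2 - lb2 - db2 - api2 - lb1: 4 + 7 + 3 + 2 = 16
cache2 - db2 - api2 - lb1: 3 + 3 + 2 = 8
Best route has total 8 ms.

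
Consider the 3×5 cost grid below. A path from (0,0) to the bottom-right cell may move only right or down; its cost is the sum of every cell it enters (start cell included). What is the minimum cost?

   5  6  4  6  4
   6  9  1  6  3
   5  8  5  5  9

34

Cheapest: [0,0] → [0,1] → [0,2] → [1,2] → [1,3] → [1,4] → [2,4]
  5 + 6 + 4 + 1 + 6 + 3 + 9 = 34
(Top row then right column would cost 37.)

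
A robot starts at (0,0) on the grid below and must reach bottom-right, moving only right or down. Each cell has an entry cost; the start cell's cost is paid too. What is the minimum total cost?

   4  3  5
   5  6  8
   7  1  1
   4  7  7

Path [0,0]→[0,1]→[1,1]→[2,1]→[2,2]→[3,2]: 4 + 3 + 6 + 1 + 1 + 7 = 22.
For comparison, the top-then-right route costs 28.

22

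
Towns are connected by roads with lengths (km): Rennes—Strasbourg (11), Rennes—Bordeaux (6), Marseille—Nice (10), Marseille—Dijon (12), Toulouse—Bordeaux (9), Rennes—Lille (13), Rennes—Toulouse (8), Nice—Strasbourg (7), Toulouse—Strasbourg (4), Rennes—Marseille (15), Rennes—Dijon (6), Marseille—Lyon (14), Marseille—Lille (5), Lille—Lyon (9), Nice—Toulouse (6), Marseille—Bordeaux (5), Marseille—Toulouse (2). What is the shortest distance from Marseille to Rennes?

Comparing a few candidate routes:
Marseille - Toulouse - Rennes: 2 + 8 = 10
Marseille - Toulouse - Bordeaux - Rennes: 2 + 9 + 6 = 17
Marseille - Toulouse - Strasbourg - Rennes: 2 + 4 + 11 = 17
Marseille - Bordeaux - Rennes: 5 + 6 = 11
Marseille - Rennes: 15
Shortest: 10 km.

10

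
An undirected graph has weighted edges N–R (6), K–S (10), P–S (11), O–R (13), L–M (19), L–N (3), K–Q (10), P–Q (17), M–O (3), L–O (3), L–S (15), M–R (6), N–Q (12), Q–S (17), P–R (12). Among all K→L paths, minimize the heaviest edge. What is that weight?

12

Checking several routes:
K-Q-N-L: max(10, 12, 3) = 12
K-Q-N-R-O-L: max(10, 12, 6, 13, 3) = 13
K-S-P-R-N-L: max(10, 11, 12, 6, 3) = 12
K-S-P-R-M-O-L: max(10, 11, 12, 6, 3, 3) = 12
K-Q-N-R-M-O-L: max(10, 12, 6, 6, 3, 3) = 12
K-S-P-R-O-L: max(10, 11, 12, 13, 3) = 13
Best route has worst link 12.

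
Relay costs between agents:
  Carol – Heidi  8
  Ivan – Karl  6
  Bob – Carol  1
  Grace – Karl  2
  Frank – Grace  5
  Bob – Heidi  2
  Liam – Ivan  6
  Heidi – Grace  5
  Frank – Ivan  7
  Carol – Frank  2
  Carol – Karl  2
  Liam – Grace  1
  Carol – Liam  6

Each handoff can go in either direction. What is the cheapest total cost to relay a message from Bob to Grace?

5

Some routes from Bob to Grace:
Bob-Carol-Frank-Grace: 1 + 2 + 5 = 8
Bob-Carol-Karl-Grace: 1 + 2 + 2 = 5
Bob-Heidi-Grace: 2 + 5 = 7
The minimum is 5.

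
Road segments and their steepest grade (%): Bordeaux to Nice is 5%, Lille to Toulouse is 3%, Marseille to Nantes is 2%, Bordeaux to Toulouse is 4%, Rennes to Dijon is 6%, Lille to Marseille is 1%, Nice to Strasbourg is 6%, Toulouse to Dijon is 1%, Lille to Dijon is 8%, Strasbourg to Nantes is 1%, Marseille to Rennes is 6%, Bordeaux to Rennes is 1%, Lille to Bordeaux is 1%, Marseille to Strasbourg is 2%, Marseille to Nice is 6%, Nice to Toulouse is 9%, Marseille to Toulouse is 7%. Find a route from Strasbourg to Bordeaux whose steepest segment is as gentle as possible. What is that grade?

Comparing a few candidate routes:
Strasbourg→Marseille→Rennes→Dijon→Toulouse→Bordeaux: max(2, 6, 6, 1, 4) = 6
Strasbourg→Nantes→Marseille→Lille→Toulouse→Bordeaux: max(1, 2, 1, 3, 4) = 4
Strasbourg→Marseille→Lille→Bordeaux: max(2, 1, 1) = 2
Strasbourg→Marseille→Lille→Toulouse→Bordeaux: max(2, 1, 3, 4) = 4
Strasbourg→Marseille→Rennes→Dijon→Toulouse→Lille→Bordeaux: max(2, 6, 6, 1, 3, 1) = 6
Strasbourg→Nantes→Marseille→Lille→Bordeaux: max(1, 2, 1, 1) = 2
Smallest bottleneck: 2%.

2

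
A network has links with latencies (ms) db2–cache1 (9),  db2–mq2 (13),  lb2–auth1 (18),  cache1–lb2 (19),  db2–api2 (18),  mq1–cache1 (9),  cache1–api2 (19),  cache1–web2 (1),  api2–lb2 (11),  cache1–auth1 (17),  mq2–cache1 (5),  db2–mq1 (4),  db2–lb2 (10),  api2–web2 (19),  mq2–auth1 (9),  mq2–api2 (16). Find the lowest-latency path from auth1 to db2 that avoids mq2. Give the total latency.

26

Some routes from auth1 to db2 avoiding mq2:
auth1→cache1→lb2→db2: 17 + 19 + 10 = 46
auth1→cache1→db2: 17 + 9 = 26
auth1→lb2→cache1→db2: 18 + 19 + 9 = 46
auth1→cache1→mq1→db2: 17 + 9 + 4 = 30
auth1→lb2→db2: 18 + 10 = 28
Best route has total 26 ms.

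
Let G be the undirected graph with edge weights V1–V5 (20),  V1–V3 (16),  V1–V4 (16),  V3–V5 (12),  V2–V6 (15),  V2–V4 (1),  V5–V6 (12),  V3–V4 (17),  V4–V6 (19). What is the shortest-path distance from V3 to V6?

24

Comparing a few candidate routes:
V3 -> V4 -> V2 -> V6: 17 + 1 + 15 = 33
V3 -> V4 -> V6: 17 + 19 = 36
V3 -> V1 -> V4 -> V2 -> V6: 16 + 16 + 1 + 15 = 48
V3 -> V5 -> V6: 12 + 12 = 24
V3 -> V1 -> V5 -> V6: 16 + 20 + 12 = 48
The minimum is 24.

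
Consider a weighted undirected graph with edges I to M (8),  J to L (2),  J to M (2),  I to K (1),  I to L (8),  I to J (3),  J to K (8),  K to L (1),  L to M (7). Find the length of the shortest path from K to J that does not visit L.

Candidate routes:
K → I → J: 1 + 3 = 4
K → I → M → J: 1 + 8 + 2 = 11
K → J: 8
Best route has total 4.

4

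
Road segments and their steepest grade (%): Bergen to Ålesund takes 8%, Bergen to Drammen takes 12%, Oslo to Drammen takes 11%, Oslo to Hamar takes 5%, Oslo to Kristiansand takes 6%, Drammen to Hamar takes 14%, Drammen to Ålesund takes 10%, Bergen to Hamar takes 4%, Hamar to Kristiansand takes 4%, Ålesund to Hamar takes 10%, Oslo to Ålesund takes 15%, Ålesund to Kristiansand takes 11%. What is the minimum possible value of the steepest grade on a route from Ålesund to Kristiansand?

Comparing a few candidate routes:
Ålesund -> Bergen -> Hamar -> Kristiansand: max(8, 4, 4) = 8
Ålesund -> Hamar -> Kristiansand: max(10, 4) = 10
Ålesund -> Bergen -> Hamar -> Oslo -> Kristiansand: max(8, 4, 5, 6) = 8
Ålesund -> Hamar -> Oslo -> Kristiansand: max(10, 5, 6) = 10
Best route has worst link 8%.

8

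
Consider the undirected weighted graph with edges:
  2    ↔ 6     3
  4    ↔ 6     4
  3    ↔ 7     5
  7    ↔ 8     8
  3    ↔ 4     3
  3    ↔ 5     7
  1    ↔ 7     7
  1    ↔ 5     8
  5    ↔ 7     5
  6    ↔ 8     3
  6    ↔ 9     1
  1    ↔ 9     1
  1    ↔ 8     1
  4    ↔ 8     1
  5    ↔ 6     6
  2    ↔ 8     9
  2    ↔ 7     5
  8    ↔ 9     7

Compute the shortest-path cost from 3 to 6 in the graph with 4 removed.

13

Some routes from 3 to 6 avoiding 4:
3→7→2→6: 5 + 5 + 3 = 13
3→7→1→9→6: 5 + 7 + 1 + 1 = 14
3→5→6: 7 + 6 = 13
Best route has total 13.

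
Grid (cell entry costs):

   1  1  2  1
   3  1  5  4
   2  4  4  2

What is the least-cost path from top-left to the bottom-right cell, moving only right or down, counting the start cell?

11

Cheapest: [0,0] -> [0,1] -> [0,2] -> [0,3] -> [1,3] -> [2,3]
  1 + 1 + 2 + 1 + 4 + 2 = 11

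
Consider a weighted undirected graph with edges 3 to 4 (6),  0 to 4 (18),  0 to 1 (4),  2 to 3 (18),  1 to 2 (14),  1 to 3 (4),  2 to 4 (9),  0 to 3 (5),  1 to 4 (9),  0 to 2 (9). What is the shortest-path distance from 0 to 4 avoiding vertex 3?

Some routes from 0 to 4 avoiding 3:
0-2-4: 9 + 9 = 18
0-4: 18
0-1-4: 4 + 9 = 13
Best route has total 13.

13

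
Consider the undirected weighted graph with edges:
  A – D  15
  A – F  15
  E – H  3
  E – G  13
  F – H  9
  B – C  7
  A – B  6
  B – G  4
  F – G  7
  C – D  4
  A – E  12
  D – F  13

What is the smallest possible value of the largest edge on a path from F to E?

Some routes from F to E:
F → G → B → A → E: max(7, 4, 6, 12) = 12
F → D → C → B → A → E: max(13, 4, 7, 6, 12) = 13
F → H → E: max(9, 3) = 9
F → D → C → B → G → E: max(13, 4, 7, 4, 13) = 13
The minimum achievable maximum is 9.

9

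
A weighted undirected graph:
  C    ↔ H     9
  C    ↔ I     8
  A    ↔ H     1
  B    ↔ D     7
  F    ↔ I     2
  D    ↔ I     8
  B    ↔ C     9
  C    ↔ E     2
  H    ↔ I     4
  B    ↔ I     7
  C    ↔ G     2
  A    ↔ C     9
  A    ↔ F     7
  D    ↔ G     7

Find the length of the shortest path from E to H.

A few of the E→H routes:
E-C-B-I-H: 2 + 9 + 7 + 4 = 22
E-C-I-H: 2 + 8 + 4 = 14
E-C-G-D-I-H: 2 + 2 + 7 + 8 + 4 = 23
E-C-A-H: 2 + 9 + 1 = 12
E-C-I-F-A-H: 2 + 8 + 2 + 7 + 1 = 20
E-C-H: 2 + 9 = 11
The minimum is 11.

11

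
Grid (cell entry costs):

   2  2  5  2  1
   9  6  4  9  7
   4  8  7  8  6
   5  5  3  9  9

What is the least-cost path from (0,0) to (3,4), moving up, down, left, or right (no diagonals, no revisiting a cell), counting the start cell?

34

Best path: [0,0] -> [0,1] -> [0,2] -> [0,3] -> [0,4] -> [1,4] -> [2,4] -> [3,4]
Cost: 2 + 2 + 5 + 2 + 1 + 7 + 6 + 9 = 34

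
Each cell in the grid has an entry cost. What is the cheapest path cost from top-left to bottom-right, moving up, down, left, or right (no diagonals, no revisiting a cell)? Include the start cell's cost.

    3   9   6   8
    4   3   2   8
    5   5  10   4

Path [0,0] -> [1,0] -> [1,1] -> [1,2] -> [1,3] -> [2,3]: 3 + 4 + 3 + 2 + 8 + 4 = 24.

24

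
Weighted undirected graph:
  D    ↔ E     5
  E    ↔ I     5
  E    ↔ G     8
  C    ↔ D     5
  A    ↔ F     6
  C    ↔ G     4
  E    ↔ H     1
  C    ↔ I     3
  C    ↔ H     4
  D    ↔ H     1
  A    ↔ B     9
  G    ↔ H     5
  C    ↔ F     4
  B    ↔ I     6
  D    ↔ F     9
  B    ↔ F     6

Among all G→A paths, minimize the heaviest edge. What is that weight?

6

A few of the G→A routes:
G -> C -> F -> A: max(4, 4, 6) = 6
G -> C -> D -> H -> E -> I -> B -> F -> A: max(4, 5, 1, 1, 5, 6, 6, 6) = 6
G -> C -> D -> E -> I -> B -> F -> A: max(4, 5, 5, 5, 6, 6, 6) = 6
G -> C -> I -> B -> F -> A: max(4, 3, 6, 6, 6) = 6
Smallest bottleneck: 6.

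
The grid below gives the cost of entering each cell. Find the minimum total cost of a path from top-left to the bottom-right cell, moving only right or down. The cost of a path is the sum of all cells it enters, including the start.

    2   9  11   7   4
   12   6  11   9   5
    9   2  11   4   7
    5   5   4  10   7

One optimal route is (0,0) → (0,1) → (1,1) → (2,1) → (3,1) → (3,2) → (3,3) → (3,4).
Its cost is 2 + 9 + 6 + 2 + 5 + 4 + 10 + 7 = 45.
(Top row then right column would cost 52.)

45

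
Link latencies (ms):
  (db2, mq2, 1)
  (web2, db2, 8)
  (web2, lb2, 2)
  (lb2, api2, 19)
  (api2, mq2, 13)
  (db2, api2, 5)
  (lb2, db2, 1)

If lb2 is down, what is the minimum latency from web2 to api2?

13

Candidate routes:
web2→db2→mq2→api2: 8 + 1 + 13 = 22
web2→db2→api2: 8 + 5 = 13
Shortest: 13 ms.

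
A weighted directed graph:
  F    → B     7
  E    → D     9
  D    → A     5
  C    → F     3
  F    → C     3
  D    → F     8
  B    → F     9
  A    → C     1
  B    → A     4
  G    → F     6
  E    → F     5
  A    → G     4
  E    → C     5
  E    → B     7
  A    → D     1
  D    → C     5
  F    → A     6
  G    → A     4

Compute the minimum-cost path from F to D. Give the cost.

Paths from F to D:
F → A → D: 6 + 1 = 7
F → B → A → D: 7 + 4 + 1 = 12
Best route has total 7.

7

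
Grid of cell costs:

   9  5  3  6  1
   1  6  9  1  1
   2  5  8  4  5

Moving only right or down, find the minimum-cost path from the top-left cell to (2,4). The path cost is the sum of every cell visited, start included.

Best path: r0c0 -> r0c1 -> r0c2 -> r0c3 -> r0c4 -> r1c4 -> r2c4
Cost: 9 + 5 + 3 + 6 + 1 + 1 + 5 = 30

30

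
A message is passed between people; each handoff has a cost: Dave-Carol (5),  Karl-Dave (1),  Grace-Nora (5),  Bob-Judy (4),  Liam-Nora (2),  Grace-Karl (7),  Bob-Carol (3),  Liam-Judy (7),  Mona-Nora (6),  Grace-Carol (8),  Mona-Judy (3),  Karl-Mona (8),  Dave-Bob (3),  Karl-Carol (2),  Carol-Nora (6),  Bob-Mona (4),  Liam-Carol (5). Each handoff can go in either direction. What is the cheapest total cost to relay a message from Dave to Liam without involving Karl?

10

A few of the Dave→Liam routes:
Dave - Bob - Judy - Liam: 3 + 4 + 7 = 14
Dave - Bob - Mona - Nora - Liam: 3 + 4 + 6 + 2 = 15
Dave - Bob - Carol - Nora - Liam: 3 + 3 + 6 + 2 = 14
Dave - Carol - Liam: 5 + 5 = 10
Dave - Carol - Nora - Liam: 5 + 6 + 2 = 13
Dave - Bob - Carol - Liam: 3 + 3 + 5 = 11
The minimum is 10.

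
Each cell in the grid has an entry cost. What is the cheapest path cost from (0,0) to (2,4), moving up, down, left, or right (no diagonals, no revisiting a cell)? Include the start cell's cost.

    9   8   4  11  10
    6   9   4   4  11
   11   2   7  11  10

50

Cheapest: (0,0) → (0,1) → (0,2) → (1,2) → (1,3) → (1,4) → (2,4)
  9 + 8 + 4 + 4 + 4 + 11 + 10 = 50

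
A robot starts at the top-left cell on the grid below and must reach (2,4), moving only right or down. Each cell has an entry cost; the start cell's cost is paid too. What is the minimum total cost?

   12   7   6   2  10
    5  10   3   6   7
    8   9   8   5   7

45

Take (0,0) (0,1) (0,2) (0,3) (1,3) (2,3) (2,4) for a total of 12 + 7 + 6 + 2 + 6 + 5 + 7 = 45.
(Top row then right column would cost 51.)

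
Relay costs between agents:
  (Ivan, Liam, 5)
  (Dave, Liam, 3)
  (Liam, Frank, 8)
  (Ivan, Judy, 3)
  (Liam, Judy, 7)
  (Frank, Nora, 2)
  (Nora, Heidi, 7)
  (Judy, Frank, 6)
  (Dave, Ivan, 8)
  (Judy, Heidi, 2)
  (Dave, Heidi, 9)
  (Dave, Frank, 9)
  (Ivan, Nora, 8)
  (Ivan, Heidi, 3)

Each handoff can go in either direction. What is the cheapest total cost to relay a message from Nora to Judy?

8

Checking several routes:
Nora -> Ivan -> Heidi -> Judy: 8 + 3 + 2 = 13
Nora -> Frank -> Judy: 2 + 6 = 8
Nora -> Ivan -> Judy: 8 + 3 = 11
Nora -> Heidi -> Judy: 7 + 2 = 9
The minimum is 8.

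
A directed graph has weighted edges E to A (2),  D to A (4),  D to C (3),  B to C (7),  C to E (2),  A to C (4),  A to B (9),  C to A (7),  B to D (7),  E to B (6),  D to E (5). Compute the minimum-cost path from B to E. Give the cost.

9

Candidate routes:
B → C → E: 7 + 2 = 9
B → D → A → C → E: 7 + 4 + 4 + 2 = 17
B → D → C → E: 7 + 3 + 2 = 12
B → D → E: 7 + 5 = 12
Shortest: 9.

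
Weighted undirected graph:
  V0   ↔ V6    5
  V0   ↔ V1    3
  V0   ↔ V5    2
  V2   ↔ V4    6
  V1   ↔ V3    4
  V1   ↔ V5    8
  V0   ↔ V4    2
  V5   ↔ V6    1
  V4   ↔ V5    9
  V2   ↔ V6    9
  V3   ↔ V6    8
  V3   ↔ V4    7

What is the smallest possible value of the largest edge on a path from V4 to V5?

Some routes from V4 to V5:
V4→V0→V5: max(2, 2) = 2
V4→V3→V1→V0→V5: max(7, 4, 3, 2) = 7
V4→V0→V6→V5: max(2, 5, 1) = 5
Smallest bottleneck: 2.

2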